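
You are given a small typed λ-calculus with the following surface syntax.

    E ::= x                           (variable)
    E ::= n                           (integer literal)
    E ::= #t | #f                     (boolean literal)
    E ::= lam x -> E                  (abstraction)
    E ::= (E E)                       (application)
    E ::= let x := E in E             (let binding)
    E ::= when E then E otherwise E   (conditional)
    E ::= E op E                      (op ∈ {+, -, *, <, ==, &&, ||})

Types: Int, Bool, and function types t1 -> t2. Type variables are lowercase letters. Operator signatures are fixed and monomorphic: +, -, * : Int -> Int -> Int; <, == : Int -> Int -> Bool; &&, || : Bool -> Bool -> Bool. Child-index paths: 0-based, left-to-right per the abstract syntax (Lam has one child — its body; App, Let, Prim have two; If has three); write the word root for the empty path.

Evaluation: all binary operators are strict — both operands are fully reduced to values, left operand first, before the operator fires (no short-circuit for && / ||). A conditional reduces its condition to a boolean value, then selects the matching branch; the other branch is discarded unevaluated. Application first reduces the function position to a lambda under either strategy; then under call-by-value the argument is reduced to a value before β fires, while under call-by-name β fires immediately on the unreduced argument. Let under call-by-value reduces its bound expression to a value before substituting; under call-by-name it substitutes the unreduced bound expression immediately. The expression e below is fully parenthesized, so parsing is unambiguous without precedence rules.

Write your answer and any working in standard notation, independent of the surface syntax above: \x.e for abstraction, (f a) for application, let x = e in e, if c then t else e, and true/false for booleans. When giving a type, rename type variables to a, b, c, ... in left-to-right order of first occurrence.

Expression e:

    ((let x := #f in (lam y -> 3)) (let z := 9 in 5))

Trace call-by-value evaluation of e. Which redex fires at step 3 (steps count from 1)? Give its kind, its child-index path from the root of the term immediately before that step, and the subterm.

Answer: beta at root : ((\y.3) 5)

Working:
step 0: ((let x = false in (\y.3)) (let z = 9 in 5))
step 1: [let@0] ((\y.3) (let z = 9 in 5))
step 2: [let@1] ((\y.3) 5)
step 3: [beta@root] 3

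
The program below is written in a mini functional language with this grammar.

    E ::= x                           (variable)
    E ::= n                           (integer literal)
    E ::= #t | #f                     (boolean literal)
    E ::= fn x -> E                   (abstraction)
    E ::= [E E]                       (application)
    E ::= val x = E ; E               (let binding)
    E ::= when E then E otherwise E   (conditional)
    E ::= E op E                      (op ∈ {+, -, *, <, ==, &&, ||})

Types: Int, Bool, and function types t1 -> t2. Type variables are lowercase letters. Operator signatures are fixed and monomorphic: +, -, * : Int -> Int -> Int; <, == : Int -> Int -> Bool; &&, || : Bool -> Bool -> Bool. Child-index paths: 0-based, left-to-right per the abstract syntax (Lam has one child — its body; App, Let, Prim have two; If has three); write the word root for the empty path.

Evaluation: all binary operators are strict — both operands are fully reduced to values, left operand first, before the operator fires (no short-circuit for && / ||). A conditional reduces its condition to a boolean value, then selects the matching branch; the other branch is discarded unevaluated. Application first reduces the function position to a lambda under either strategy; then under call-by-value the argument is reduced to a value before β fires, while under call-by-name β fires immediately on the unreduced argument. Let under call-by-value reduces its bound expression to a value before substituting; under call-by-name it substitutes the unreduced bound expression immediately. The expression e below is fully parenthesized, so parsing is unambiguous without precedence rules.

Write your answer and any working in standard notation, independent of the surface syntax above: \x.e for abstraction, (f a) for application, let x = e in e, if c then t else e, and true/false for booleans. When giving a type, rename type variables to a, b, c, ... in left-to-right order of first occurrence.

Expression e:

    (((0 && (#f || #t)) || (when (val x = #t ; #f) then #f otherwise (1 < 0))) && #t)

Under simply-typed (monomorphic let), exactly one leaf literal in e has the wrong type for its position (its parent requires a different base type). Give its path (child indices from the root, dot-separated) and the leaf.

Answer: 0.0.0 : 0

Trace:
  unify Int ~ Bool
  FAIL: mismatch Int ~ Bool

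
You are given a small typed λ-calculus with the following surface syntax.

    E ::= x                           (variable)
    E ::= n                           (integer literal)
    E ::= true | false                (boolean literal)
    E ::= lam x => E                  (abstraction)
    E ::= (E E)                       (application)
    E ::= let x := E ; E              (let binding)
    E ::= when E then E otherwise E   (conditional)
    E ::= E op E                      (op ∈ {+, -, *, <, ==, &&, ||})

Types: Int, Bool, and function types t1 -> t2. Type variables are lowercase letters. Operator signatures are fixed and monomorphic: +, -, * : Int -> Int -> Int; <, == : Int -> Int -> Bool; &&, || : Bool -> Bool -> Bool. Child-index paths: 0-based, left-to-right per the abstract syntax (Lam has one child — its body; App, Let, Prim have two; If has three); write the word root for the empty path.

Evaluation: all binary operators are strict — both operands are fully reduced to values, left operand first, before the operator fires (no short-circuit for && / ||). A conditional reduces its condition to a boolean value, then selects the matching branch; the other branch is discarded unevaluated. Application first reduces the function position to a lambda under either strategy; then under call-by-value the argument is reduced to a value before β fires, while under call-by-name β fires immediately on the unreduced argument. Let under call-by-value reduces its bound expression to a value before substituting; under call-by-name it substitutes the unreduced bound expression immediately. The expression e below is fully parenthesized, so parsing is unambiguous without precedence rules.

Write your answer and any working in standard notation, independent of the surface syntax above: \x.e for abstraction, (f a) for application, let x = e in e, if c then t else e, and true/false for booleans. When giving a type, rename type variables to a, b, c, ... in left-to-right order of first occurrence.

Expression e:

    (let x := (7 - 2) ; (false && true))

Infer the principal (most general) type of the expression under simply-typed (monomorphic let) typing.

Answer: Bool

Derivation:
  unify Int ~ Int
  unify Int ~ Int
let x : Int
  unify Bool ~ Bool
  unify Bool ~ Bool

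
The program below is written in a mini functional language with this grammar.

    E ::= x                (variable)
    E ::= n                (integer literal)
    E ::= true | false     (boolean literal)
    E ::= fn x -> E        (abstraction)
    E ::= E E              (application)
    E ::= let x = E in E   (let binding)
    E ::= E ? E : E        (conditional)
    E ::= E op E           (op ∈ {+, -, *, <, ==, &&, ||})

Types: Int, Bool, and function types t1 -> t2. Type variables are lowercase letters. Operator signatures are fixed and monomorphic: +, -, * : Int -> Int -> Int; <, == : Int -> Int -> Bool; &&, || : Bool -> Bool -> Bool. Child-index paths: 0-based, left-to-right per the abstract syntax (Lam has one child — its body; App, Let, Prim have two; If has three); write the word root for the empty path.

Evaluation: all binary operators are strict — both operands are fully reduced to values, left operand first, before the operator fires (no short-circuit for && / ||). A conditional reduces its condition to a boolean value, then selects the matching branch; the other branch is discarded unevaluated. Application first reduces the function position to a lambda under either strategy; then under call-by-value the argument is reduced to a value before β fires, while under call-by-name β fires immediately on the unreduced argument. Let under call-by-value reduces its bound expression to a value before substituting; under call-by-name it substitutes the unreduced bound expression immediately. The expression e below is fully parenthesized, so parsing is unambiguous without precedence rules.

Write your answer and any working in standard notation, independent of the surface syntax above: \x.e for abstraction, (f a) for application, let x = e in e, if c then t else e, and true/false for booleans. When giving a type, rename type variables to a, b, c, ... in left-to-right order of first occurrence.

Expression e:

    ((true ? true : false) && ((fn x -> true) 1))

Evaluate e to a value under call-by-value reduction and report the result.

Working:
step 0: ((if true then true else false) && ((\x.true) 1))
step 1: [if@0] (true && ((\x.true) 1))
step 2: [beta@1] (true && true)
step 3: [delta@root] true

Answer: true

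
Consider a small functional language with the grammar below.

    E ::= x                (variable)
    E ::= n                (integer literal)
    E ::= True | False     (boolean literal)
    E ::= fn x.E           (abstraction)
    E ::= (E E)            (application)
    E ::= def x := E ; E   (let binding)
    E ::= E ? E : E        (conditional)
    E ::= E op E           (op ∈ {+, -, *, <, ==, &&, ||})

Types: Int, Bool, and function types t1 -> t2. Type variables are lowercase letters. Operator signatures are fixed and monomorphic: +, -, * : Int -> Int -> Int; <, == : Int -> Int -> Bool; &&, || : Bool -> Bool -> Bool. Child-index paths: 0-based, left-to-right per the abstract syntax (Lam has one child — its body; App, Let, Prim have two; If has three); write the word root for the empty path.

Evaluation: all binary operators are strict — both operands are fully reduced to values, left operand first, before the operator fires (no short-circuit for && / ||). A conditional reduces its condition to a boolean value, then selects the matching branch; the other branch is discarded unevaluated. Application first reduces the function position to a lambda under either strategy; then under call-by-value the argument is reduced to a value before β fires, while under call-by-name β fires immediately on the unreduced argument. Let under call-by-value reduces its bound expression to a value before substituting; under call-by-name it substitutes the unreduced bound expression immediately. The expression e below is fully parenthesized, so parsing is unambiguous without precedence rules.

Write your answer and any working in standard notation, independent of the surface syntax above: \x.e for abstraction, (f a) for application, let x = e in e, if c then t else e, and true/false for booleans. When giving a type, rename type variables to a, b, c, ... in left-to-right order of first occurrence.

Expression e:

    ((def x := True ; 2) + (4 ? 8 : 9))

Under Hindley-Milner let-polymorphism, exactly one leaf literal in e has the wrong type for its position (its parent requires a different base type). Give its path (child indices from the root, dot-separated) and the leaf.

Answer: 1.0 : 4

Working:
let x : Bool
  unify Int ~ Int
  unify Int ~ Bool
  FAIL: mismatch Int ~ Bool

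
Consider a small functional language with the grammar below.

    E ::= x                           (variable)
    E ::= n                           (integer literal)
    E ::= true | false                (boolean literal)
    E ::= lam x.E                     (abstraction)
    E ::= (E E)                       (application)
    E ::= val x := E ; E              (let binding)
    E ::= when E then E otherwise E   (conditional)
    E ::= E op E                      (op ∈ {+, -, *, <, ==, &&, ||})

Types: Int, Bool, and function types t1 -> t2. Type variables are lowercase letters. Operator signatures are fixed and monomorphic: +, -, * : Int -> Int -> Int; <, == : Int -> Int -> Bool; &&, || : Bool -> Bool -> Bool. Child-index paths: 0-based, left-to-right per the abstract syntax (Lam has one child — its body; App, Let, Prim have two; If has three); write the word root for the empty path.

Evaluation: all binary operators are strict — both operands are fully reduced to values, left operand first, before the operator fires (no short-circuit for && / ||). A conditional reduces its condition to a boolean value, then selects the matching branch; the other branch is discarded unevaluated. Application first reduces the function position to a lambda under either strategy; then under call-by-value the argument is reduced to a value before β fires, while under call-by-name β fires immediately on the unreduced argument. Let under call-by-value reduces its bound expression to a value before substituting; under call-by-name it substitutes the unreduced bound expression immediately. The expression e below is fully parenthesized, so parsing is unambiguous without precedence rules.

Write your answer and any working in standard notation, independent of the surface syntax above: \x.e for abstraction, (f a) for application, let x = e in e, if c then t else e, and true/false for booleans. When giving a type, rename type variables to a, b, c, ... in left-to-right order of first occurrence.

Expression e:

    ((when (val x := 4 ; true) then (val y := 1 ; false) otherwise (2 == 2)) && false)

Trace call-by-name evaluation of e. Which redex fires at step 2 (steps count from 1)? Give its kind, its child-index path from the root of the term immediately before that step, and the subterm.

Answer: if at 0 : (if true then (let y = 1 in false) else (2 == 2))

Working:
step 0: ((if (let x = 4 in true) then (let y = 1 in false) else (2 == 2)) && false)
step 1: [let@0.0] ((if true then (let y = 1 in false) else (2 == 2)) && false)
step 2: [if@0] ((let y = 1 in false) && false)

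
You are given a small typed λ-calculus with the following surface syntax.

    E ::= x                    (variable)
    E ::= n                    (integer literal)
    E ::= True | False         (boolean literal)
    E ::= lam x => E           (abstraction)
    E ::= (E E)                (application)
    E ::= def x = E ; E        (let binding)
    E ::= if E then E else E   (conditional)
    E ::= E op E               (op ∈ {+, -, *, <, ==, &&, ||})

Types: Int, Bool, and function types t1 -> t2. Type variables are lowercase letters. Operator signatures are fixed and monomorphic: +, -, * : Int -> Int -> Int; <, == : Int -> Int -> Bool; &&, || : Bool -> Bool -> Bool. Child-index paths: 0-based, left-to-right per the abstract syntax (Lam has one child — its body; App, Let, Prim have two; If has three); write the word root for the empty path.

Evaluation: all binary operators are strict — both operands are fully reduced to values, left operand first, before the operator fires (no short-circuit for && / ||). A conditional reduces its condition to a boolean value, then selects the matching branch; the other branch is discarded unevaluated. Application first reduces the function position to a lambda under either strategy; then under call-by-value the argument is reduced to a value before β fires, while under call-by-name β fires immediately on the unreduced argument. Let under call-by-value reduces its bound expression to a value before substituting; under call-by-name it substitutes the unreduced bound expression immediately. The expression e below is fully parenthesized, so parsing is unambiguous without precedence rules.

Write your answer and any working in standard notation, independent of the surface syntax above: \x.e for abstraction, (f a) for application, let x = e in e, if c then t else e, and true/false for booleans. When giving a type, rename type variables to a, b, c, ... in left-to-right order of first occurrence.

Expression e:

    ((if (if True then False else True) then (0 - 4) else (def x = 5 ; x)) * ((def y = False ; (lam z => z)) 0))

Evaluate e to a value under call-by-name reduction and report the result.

Answer: 0

Trace:
step 0: ((if (if true then false else true) then (0 - 4) else (let x = 5 in x)) * ((let y = false in (\z.z)) 0))
step 1: [if@0.0] ((if false then (0 - 4) else (let x = 5 in x)) * ((let y = false in (\z.z)) 0))
step 2: [if@0] ((let x = 5 in x) * ((let y = false in (\z.z)) 0))
step 3: [let@0] (5 * ((let y = false in (\z.z)) 0))
step 4: [let@1.0] (5 * ((\z.z) 0))
step 5: [beta@1] (5 * 0)
step 6: [delta@root] 0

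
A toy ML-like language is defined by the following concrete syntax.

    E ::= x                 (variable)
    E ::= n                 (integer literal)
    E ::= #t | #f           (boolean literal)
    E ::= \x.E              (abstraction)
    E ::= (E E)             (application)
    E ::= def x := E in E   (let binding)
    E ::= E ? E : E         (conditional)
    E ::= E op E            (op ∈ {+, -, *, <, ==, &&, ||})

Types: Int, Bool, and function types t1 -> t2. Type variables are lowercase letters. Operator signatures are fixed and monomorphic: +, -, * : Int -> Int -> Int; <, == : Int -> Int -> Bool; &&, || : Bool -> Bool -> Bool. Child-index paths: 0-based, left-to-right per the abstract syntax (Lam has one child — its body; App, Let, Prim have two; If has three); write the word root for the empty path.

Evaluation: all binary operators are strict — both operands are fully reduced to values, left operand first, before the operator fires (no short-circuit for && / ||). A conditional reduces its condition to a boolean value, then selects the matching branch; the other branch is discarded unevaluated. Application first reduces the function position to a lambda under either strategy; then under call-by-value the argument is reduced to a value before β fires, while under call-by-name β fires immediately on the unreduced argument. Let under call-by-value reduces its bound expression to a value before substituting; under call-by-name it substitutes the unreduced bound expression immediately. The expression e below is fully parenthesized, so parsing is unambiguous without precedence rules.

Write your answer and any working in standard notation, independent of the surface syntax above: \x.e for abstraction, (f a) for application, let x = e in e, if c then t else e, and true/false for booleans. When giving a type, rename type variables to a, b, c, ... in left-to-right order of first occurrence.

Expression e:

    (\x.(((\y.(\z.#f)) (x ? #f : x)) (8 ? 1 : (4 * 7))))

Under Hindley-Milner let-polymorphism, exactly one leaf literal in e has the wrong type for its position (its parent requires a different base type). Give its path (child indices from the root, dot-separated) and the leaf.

Answer: 0.1.0 : 8

Derivation:
\z._ : c -> Bool
\y._ : b -> c -> Bool
x : a
  unify a ~ Bool
x : Bool
  unify Bool ~ Bool
  unify b -> c -> Bool ~ Bool -> d
  unify b ~ Bool
  unify c -> Bool ~ d
_ _ : c -> Bool
  unify Int ~ Bool
  FAIL: mismatch Int ~ Bool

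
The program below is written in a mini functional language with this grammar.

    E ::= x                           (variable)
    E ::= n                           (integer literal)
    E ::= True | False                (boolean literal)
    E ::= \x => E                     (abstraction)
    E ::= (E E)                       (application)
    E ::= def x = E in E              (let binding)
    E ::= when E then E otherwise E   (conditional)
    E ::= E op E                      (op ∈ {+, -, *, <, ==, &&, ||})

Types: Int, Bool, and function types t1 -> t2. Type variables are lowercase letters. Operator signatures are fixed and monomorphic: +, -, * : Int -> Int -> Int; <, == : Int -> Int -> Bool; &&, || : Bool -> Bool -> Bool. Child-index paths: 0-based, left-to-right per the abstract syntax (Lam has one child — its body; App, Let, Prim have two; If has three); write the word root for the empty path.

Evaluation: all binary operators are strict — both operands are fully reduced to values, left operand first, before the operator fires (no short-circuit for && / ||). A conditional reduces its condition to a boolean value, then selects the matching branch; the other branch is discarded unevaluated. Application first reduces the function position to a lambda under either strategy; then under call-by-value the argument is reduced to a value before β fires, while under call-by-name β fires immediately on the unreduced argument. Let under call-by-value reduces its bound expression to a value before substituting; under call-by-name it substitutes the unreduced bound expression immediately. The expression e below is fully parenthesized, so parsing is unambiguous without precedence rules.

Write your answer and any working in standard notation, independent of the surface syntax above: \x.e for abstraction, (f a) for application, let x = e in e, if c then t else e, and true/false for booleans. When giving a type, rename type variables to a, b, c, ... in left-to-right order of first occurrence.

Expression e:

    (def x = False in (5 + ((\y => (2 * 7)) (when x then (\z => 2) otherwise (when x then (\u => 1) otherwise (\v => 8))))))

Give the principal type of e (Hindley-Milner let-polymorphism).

Trace:
let x : Bool
  unify Int ~ Int
  unify Int ~ Int
  unify Int ~ Int
\y._ : a -> Int
x : Bool
  unify Bool ~ Bool
\z._ : b -> Int
x : Bool
  unify Bool ~ Bool
\u._ : c -> Int
\v._ : d -> Int
  unify c -> Int ~ d -> Int
  unify c ~ d
  unify Int ~ Int
  unify b -> Int ~ d -> Int
  unify b ~ d
  unify Int ~ Int
  unify a -> Int ~ (d -> Int) -> e
  unify a ~ d -> Int
  unify Int ~ e
_ _ : Int
  unify Int ~ Int

Answer: Int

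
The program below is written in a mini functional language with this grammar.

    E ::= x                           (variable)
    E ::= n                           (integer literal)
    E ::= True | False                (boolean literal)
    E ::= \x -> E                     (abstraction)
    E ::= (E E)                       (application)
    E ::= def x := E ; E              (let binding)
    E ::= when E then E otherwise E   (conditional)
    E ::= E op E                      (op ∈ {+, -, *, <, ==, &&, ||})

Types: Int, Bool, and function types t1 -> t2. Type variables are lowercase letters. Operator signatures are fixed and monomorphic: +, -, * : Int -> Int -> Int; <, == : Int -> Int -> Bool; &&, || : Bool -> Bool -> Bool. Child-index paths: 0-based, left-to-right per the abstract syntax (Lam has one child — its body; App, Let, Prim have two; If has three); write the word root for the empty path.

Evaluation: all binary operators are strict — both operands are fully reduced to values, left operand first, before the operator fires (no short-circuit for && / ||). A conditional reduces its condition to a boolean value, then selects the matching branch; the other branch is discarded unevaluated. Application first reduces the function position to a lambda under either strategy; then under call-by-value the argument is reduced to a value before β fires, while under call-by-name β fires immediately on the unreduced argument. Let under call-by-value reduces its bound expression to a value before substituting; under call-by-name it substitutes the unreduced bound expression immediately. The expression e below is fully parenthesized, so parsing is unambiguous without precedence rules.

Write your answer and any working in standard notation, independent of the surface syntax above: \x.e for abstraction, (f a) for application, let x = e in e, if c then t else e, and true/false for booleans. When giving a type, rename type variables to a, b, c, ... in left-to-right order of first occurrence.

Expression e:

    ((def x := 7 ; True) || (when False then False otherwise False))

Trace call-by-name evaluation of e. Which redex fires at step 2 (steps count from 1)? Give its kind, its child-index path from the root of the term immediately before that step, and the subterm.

Derivation:
step 0: ((let x = 7 in true) || (if false then false else false))
step 1: [let@0] (true || (if false then false else false))
step 2: [if@1] (true || false)

Answer: if at 1 : (if false then false else false)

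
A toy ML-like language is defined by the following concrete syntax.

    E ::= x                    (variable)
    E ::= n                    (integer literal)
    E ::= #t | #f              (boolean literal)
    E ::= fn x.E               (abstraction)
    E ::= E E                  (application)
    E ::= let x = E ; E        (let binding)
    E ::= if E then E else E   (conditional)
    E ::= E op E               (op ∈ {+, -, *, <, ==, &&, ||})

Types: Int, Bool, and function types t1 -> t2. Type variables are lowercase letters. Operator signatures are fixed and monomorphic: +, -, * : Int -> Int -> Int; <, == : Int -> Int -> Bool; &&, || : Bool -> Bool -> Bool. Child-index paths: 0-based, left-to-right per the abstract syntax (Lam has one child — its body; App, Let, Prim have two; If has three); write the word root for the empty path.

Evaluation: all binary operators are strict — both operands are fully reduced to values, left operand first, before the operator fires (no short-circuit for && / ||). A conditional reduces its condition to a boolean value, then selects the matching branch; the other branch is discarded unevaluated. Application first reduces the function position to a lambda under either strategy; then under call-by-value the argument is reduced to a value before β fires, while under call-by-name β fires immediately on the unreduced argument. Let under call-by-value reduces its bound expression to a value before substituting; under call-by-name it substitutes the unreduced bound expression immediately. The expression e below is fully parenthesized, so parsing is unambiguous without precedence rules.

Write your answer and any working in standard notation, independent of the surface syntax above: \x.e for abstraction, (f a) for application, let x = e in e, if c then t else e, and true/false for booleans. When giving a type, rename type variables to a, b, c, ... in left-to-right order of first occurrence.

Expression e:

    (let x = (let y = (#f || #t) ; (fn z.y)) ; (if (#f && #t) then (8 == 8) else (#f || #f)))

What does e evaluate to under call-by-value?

Answer: false

Working:
step 0: (let x = (let y = (false || true) in (\z.y)) in (if (false && true) then (8 == 8) else (false || false)))
step 1: [delta@0.0] (let x = (let y = true in (\z.y)) in (if (false && true) then (8 == 8) else (false || false)))
step 2: [let@0] (let x = (\z.true) in (if (false && true) then (8 == 8) else (false || false)))
step 3: [let@root] (if (false && true) then (8 == 8) else (false || false))
step 4: [delta@0] (if false then (8 == 8) else (false || false))
step 5: [if@root] (false || false)
step 6: [delta@root] false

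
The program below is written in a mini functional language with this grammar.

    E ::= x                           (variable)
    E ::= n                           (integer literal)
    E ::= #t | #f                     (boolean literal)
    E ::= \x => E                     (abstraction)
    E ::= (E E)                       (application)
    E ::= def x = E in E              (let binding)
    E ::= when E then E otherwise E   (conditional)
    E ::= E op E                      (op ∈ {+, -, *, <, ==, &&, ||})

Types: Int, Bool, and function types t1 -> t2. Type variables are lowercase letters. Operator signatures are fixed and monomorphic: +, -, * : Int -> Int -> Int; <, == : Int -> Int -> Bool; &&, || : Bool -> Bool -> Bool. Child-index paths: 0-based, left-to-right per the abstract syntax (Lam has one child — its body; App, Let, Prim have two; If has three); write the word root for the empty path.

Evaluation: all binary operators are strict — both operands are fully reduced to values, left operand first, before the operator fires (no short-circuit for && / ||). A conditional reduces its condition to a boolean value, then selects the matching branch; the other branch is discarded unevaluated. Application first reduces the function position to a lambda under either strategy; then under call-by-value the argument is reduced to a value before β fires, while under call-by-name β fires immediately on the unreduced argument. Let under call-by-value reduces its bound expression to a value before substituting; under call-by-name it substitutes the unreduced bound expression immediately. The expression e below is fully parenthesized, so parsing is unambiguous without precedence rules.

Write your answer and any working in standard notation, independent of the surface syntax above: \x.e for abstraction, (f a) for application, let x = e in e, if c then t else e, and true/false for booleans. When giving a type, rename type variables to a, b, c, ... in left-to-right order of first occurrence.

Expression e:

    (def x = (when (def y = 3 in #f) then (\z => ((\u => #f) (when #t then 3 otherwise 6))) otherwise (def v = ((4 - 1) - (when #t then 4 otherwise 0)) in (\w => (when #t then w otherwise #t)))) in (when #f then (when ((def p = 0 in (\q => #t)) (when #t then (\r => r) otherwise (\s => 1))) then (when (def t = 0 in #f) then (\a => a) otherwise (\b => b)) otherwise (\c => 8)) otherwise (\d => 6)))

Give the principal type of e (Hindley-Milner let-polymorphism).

Answer: Int -> Int

Derivation:
let y : Int
  unify Bool ~ Bool
\u._ : b -> Bool
  unify Bool ~ Bool
  unify Int ~ Int
  unify b -> Bool ~ Int -> c
  unify b ~ Int
  unify Bool ~ c
_ _ : Bool
\z._ : a -> Bool
  unify Int ~ Int
  unify Int ~ Int
  unify Int ~ Int
  unify Bool ~ Bool
  unify Int ~ Int
  unify Int ~ Int
let v : Int
  unify Bool ~ Bool
w : d
  unify d ~ Bool
\w._ : Bool -> Bool
  unify a -> Bool ~ Bool -> Bool
  unify a ~ Bool
  unify Bool ~ Bool
let x : Bool -> Bool
  unify Bool ~ Bool
let p : Int
\q._ : e -> Bool
  unify Bool ~ Bool
r : f
\r._ : f -> f
\s._ : g -> Int
  unify f -> f ~ g -> Int
  unify f ~ g
  unify g ~ Int
  unify e -> Bool ~ (Int -> Int) -> h
  unify e ~ Int -> Int
  unify Bool ~ h
_ _ : Bool
  unify Bool ~ Bool
let t : Int
  unify Bool ~ Bool
a : i
\a._ : i -> i
b : j
\b._ : j -> j
  unify i -> i ~ j -> j
  unify i ~ j
  unify j ~ j
\c._ : k -> Int
  unify j -> j ~ k -> Int
  unify j ~ k
  unify k ~ Int
\d._ : l -> Int
  unify Int -> Int ~ l -> Int
  unify Int ~ l
  unify Int ~ Int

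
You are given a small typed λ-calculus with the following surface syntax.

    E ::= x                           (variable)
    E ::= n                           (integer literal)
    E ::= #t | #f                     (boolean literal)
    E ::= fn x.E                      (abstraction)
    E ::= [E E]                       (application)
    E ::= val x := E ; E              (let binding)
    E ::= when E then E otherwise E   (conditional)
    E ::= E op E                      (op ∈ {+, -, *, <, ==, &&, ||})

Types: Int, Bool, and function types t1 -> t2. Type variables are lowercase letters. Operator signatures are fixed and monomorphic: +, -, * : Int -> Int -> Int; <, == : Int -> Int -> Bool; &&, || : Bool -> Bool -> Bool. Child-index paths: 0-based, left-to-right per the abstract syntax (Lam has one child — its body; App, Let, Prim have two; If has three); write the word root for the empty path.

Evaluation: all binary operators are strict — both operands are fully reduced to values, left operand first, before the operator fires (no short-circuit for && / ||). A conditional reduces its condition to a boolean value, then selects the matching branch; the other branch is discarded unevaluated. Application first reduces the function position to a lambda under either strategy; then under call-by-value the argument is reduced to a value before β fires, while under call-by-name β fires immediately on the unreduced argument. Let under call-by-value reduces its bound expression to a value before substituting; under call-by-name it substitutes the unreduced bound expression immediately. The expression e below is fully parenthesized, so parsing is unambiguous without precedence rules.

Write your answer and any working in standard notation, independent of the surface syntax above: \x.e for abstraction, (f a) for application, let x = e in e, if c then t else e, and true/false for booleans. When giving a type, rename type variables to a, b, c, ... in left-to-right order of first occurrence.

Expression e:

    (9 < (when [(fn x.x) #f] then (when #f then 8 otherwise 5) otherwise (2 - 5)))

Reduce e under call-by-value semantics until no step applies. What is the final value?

Trace:
step 0: (9 < (if ((\x.x) false) then (if false then 8 else 5) else (2 - 5)))
step 1: [beta@1.0] (9 < (if false then (if false then 8 else 5) else (2 - 5)))
step 2: [if@1] (9 < (2 - 5))
step 3: [delta@1] (9 < -3)
step 4: [delta@root] false

Answer: false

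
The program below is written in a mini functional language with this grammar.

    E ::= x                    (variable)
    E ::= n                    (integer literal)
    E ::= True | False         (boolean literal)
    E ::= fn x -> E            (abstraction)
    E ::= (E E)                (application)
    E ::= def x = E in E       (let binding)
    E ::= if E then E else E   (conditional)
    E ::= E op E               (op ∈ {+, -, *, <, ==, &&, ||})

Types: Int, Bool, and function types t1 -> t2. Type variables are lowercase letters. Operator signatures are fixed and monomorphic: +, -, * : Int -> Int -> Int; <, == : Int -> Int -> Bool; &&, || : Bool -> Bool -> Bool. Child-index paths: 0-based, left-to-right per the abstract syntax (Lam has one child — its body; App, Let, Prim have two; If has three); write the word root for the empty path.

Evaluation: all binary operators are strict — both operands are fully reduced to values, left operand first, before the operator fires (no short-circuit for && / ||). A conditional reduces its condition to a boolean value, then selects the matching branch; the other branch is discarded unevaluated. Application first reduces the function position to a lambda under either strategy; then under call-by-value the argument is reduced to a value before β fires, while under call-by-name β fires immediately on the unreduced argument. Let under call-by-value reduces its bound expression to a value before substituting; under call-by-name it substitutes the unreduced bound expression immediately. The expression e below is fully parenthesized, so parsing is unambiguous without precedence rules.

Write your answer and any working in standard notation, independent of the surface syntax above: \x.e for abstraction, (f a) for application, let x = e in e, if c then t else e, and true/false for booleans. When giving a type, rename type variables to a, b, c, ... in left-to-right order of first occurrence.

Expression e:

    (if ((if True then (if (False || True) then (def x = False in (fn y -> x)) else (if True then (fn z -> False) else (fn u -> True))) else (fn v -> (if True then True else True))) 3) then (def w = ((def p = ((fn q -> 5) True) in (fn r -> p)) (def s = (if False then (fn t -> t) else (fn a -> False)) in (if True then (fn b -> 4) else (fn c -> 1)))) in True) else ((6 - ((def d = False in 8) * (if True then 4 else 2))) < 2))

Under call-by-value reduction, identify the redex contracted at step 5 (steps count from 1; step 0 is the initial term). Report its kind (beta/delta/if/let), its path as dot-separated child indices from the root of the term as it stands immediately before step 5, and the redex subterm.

Trace:
step 0: (if ((if true then (if (false || true) then (let x = false in (\y.x)) else (if true then (\z.false) else (\u.true))) else (\v.(if true then true else true))) 3) then (let w = ((let p = ((\q.5) true) in (\r.p)) (let s = (if false then (\t.t) else (\a.false)) in (if true then (\b.4) else (\c.1)))) in true) else ((6 - ((let d = false in 8) * (if true then 4 else 2))) < 2))
step 1: [if@0.0] (if ((if (false || true) then (let x = false in (\y.x)) else (if true then (\z.false) else (\u.true))) 3) then (let w = ((let p = ((\q.5) true) in (\r.p)) (let s = (if false then (\t.t) else (\a.false)) in (if true then (\b.4) else (\c.1)))) in true) else ((6 - ((let d = false in 8) * (if true then 4 else 2))) < 2))
step 2: [delta@0.0.0] (if ((if true then (let x = false in (\y.x)) else (if true then (\z.false) else (\u.true))) 3) then (let w = ((let p = ((\q.5) true) in (\r.p)) (let s = (if false then (\t.t) else (\a.false)) in (if true then (\b.4) else (\c.1)))) in true) else ((6 - ((let d = false in 8) * (if true then 4 else 2))) < 2))
step 3: [if@0.0] (if ((let x = false in (\y.x)) 3) then (let w = ((let p = ((\q.5) true) in (\r.p)) (let s = (if false then (\t.t) else (\a.false)) in (if true then (\b.4) else (\c.1)))) in true) else ((6 - ((let d = false in 8) * (if true then 4 else 2))) < 2))
step 4: [let@0.0] (if ((\y.false) 3) then (let w = ((let p = ((\q.5) true) in (\r.p)) (let s = (if false then (\t.t) else (\a.false)) in (if true then (\b.4) else (\c.1)))) in true) else ((6 - ((let d = false in 8) * (if true then 4 else 2))) < 2))
step 5: [beta@0] (if false then (let w = ((let p = ((\q.5) true) in (\r.p)) (let s = (if false then (\t.t) else (\a.false)) in (if true then (\b.4) else (\c.1)))) in true) else ((6 - ((let d = false in 8) * (if true then 4 else 2))) < 2))

Answer: beta at 0 : ((\y.false) 3)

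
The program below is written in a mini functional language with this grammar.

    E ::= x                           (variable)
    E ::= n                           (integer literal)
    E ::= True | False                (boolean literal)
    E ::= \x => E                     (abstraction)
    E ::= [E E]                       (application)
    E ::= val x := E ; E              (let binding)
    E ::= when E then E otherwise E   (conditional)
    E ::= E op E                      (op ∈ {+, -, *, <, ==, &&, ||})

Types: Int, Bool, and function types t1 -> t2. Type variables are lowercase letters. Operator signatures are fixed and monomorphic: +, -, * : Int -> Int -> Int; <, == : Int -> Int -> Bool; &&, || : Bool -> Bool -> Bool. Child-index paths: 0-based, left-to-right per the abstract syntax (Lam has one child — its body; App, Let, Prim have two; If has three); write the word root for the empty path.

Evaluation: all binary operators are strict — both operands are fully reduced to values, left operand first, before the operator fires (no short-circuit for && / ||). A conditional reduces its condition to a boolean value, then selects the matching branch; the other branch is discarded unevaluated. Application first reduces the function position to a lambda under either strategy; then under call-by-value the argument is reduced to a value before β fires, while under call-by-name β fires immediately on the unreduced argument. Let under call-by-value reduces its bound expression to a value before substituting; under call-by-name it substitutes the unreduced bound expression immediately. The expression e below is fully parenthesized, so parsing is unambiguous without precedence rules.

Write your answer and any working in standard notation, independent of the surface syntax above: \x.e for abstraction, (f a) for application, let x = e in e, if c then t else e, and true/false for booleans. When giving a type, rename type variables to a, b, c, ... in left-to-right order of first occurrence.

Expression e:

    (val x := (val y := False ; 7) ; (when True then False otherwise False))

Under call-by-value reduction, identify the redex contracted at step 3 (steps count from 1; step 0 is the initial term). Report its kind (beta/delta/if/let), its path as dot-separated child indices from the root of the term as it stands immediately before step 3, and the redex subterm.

Working:
step 0: (let x = (let y = false in 7) in (if true then false else false))
step 1: [let@0] (let x = 7 in (if true then false else false))
step 2: [let@root] (if true then false else false)
step 3: [if@root] false

Answer: if at root : (if true then false else false)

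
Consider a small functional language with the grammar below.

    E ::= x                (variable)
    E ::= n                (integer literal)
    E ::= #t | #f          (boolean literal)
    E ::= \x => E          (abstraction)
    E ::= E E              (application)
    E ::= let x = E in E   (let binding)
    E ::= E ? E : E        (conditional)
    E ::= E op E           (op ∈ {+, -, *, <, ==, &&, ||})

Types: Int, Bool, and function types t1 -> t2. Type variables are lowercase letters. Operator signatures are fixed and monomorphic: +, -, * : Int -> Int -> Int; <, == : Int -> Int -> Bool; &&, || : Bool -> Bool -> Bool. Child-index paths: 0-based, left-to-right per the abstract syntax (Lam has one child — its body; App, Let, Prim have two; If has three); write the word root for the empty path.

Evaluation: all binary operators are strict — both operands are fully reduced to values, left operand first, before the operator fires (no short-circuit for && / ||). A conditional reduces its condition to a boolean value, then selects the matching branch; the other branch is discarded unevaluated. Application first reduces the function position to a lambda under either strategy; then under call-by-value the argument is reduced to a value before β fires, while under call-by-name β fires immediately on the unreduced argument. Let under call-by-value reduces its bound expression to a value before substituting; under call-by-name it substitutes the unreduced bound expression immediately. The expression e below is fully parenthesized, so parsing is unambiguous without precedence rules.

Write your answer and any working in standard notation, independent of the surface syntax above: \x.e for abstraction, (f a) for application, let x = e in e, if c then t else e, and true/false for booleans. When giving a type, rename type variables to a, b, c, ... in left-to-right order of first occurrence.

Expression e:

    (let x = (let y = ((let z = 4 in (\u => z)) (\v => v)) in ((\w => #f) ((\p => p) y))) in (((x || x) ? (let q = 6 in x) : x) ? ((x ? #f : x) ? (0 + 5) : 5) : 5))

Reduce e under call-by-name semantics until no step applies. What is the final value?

Trace:
step 0: (let x = (let y = ((let z = 4 in (\u.z)) (\v.v)) in ((\w.false) ((\p.p) y))) in (if (if (x || x) then (let q = 6 in x) else x) then (if (if x then false else x) then (0 + 5) else 5) else 5))
step 1: [let@root] (if (if ((let y = ((let z = 4 in (\u.z)) (\v.v)) in ((\w.false) ((\p.p) y))) || (let y = ((let z = 4 in (\u.z)) (\v.v)) in ((\w.false) ((\p.p) y)))) then (let q = 6 in (let y = ((let z = 4 in (\u.z)) (\v.v)) in ((\w.false) ((\p.p) y)))) else (let y = ((let z = 4 in (\u.z)) (\v.v)) in ((\w.false) ((\p.p) y)))) then (if (if (let y = ((let z = 4 in (\u.z)) (\v.v)) in ((\w.false) ((\p.p) y))) then false else (let y = ((let z = 4 in (\u.z)) (\v.v)) in ((\w.false) ((\p.p) y)))) then (0 + 5) else 5) else 5)
step 2: [let@0.0.0] (if (if (((\w.false) ((\p.p) ((let z = 4 in (\u.z)) (\v.v)))) || (let y = ((let z = 4 in (\u.z)) (\v.v)) in ((\w.false) ((\p.p) y)))) then (let q = 6 in (let y = ((let z = 4 in (\u.z)) (\v.v)) in ((\w.false) ((\p.p) y)))) else (let y = ((let z = 4 in (\u.z)) (\v.v)) in ((\w.false) ((\p.p) y)))) then (if (if (let y = ((let z = 4 in (\u.z)) (\v.v)) in ((\w.false) ((\p.p) y))) then false else (let y = ((let z = 4 in (\u.z)) (\v.v)) in ((\w.false) ((\p.p) y)))) then (0 + 5) else 5) else 5)
step 3: [beta@0.0.0] (if (if (false || (let y = ((let z = 4 in (\u.z)) (\v.v)) in ((\w.false) ((\p.p) y)))) then (let q = 6 in (let y = ((let z = 4 in (\u.z)) (\v.v)) in ((\w.false) ((\p.p) y)))) else (let y = ((let z = 4 in (\u.z)) (\v.v)) in ((\w.false) ((\p.p) y)))) then (if (if (let y = ((let z = 4 in (\u.z)) (\v.v)) in ((\w.false) ((\p.p) y))) then false else (let y = ((let z = 4 in (\u.z)) (\v.v)) in ((\w.false) ((\p.p) y)))) then (0 + 5) else 5) else 5)
step 4: [let@0.0.1] (if (if (false || ((\w.false) ((\p.p) ((let z = 4 in (\u.z)) (\v.v))))) then (let q = 6 in (let y = ((let z = 4 in (\u.z)) (\v.v)) in ((\w.false) ((\p.p) y)))) else (let y = ((let z = 4 in (\u.z)) (\v.v)) in ((\w.false) ((\p.p) y)))) then (if (if (let y = ((let z = 4 in (\u.z)) (\v.v)) in ((\w.false) ((\p.p) y))) then false else (let y = ((let z = 4 in (\u.z)) (\v.v)) in ((\w.false) ((\p.p) y)))) then (0 + 5) else 5) else 5)
step 5: [beta@0.0.1] (if (if (false || false) then (let q = 6 in (let y = ((let z = 4 in (\u.z)) (\v.v)) in ((\w.false) ((\p.p) y)))) else (let y = ((let z = 4 in (\u.z)) (\v.v)) in ((\w.false) ((\p.p) y)))) then (if (if (let y = ((let z = 4 in (\u.z)) (\v.v)) in ((\w.false) ((\p.p) y))) then false else (let y = ((let z = 4 in (\u.z)) (\v.v)) in ((\w.false) ((\p.p) y)))) then (0 + 5) else 5) else 5)
step 6: [delta@0.0] (if (if false then (let q = 6 in (let y = ((let z = 4 in (\u.z)) (\v.v)) in ((\w.false) ((\p.p) y)))) else (let y = ((let z = 4 in (\u.z)) (\v.v)) in ((\w.false) ((\p.p) y)))) then (if (if (let y = ((let z = 4 in (\u.z)) (\v.v)) in ((\w.false) ((\p.p) y))) then false else (let y = ((let z = 4 in (\u.z)) (\v.v)) in ((\w.false) ((\p.p) y)))) then (0 + 5) else 5) else 5)
step 7: [if@0] (if (let y = ((let z = 4 in (\u.z)) (\v.v)) in ((\w.false) ((\p.p) y))) then (if (if (let y = ((let z = 4 in (\u.z)) (\v.v)) in ((\w.false) ((\p.p) y))) then false else (let y = ((let z = 4 in (\u.z)) (\v.v)) in ((\w.false) ((\p.p) y)))) then (0 + 5) else 5) else 5)
step 8: [let@0] (if ((\w.false) ((\p.p) ((let z = 4 in (\u.z)) (\v.v)))) then (if (if (let y = ((let z = 4 in (\u.z)) (\v.v)) in ((\w.false) ((\p.p) y))) then false else (let y = ((let z = 4 in (\u.z)) (\v.v)) in ((\w.false) ((\p.p) y)))) then (0 + 5) else 5) else 5)
step 9: [beta@0] (if false then (if (if (let y = ((let z = 4 in (\u.z)) (\v.v)) in ((\w.false) ((\p.p) y))) then false else (let y = ((let z = 4 in (\u.z)) (\v.v)) in ((\w.false) ((\p.p) y)))) then (0 + 5) else 5) else 5)
step 10: [if@root] 5

Answer: 5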